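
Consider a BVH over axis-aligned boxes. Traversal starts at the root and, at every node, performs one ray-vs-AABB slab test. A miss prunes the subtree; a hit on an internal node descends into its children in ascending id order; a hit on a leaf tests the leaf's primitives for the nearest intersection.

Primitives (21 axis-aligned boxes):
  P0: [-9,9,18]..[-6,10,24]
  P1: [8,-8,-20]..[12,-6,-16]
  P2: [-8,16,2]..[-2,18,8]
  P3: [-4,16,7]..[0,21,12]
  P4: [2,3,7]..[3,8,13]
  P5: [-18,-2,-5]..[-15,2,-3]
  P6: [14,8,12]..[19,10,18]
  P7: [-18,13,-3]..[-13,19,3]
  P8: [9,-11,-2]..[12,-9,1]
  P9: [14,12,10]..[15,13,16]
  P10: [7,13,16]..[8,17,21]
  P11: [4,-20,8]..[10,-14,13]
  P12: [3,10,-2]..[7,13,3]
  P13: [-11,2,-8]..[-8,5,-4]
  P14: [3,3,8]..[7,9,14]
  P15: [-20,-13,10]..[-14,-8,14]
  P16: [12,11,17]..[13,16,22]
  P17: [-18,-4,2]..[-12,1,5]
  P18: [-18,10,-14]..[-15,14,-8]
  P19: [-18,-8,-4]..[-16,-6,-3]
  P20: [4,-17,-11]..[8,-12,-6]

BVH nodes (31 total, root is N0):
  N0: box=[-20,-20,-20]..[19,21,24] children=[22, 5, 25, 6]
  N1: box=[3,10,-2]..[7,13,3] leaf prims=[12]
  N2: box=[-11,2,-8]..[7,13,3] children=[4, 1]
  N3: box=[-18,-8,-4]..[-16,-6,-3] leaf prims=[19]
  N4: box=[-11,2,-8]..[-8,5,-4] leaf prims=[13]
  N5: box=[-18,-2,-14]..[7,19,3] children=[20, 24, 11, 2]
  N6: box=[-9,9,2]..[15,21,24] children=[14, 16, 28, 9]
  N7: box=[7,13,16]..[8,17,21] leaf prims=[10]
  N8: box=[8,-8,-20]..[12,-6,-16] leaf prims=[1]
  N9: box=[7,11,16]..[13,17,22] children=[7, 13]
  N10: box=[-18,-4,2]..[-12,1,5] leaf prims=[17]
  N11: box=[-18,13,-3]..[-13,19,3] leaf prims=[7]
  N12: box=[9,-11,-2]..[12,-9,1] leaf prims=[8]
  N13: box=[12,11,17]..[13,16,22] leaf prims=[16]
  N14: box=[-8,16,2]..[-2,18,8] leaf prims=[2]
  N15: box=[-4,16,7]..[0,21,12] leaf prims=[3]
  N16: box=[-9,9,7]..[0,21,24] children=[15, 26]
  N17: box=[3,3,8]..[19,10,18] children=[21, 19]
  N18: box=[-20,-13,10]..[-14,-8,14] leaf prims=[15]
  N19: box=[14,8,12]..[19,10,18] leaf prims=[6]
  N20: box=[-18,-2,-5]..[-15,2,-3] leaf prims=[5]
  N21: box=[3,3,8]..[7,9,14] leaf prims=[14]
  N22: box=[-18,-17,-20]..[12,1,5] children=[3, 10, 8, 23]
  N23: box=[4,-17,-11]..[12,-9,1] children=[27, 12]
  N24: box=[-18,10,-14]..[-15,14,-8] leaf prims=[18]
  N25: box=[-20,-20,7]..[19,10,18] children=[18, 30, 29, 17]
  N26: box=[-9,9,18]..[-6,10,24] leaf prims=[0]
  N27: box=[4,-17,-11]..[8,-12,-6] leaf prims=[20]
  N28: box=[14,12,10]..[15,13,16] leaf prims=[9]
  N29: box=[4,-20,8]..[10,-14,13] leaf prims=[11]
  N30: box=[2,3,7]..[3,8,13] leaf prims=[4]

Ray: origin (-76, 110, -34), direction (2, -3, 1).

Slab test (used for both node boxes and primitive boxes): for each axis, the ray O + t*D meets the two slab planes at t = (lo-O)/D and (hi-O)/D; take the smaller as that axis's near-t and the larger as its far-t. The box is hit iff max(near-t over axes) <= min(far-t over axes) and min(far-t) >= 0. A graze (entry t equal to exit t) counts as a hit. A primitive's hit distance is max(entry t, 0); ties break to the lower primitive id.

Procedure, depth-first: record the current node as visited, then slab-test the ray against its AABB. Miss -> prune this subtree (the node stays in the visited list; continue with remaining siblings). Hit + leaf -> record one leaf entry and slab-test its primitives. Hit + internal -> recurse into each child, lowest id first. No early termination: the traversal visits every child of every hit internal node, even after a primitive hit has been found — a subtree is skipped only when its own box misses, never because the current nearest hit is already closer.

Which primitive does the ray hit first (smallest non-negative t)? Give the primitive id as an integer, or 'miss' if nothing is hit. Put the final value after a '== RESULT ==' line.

Traverse from the root:
N0 x:[28,95/2] y:[89/3,130/3] z:[14,58] -> hit [89/3,130/3], descend [5, 6, 22, 25]
  N5 x:[29,83/2] y:[91/3,112/3] z:[20,37] -> hit [91/3,37], descend [2, 11, 20, 24]
    N2 x:[65/2,83/2] y:[97/3,36] z:[26,37] -> hit [65/2,36], descend [1, 4]
      N1 x:[79/2,83/2] y:[97/3,100/3] z:[32,37] -> miss, prune
      N4 x:[65/2,34] y:[35,36] z:[26,30] -> miss, prune
    N11 x:[29,63/2] y:[91/3,97/3] z:[31,37] -> hit [31,63/2] leaf, test {P7@t=31}
    N20 x:[29,61/2] y:[36,112/3] z:[29,31] -> miss, prune
    N24 x:[29,61/2] y:[32,100/3] z:[20,26] -> miss, prune
  N6 x:[67/2,91/2] y:[89/3,101/3] z:[36,58] -> miss, prune
  N22 x:[29,44] y:[109/3,127/3] z:[14,39] -> hit [109/3,39], descend [3, 8, 10, 23]
    N3 x:[29,30] y:[116/3,118/3] z:[30,31] -> miss, prune
    N8 x:[42,44] y:[116/3,118/3] z:[14,18] -> miss, prune
    N10 x:[29,32] y:[109/3,38] z:[36,39] -> miss, prune
    N23 x:[40,44] y:[119/3,127/3] z:[23,35] -> miss, prune
  N25 x:[28,95/2] y:[100/3,130/3] z:[41,52] -> hit [41,130/3], descend [17, 18, 29, 30]
    N17 x:[79/2,95/2] y:[100/3,107/3] z:[42,52] -> miss, prune
    N18 x:[28,31] y:[118/3,41] z:[44,48] -> miss, prune
    N29 x:[40,43] y:[124/3,130/3] z:[42,47] -> hit [42,43] leaf, test {P11@t=42}
    N30 x:[39,79/2] y:[34,107/3] z:[41,47] -> miss, prune

order=[0, 5, 2, 1, 4, 11, 20, 24, 6, 22, 3, 8, 10, 23, 25, 17, 18, 29, 30]  |boxes|=19  |leaves|=2  hit=P7

== RESULT ==
7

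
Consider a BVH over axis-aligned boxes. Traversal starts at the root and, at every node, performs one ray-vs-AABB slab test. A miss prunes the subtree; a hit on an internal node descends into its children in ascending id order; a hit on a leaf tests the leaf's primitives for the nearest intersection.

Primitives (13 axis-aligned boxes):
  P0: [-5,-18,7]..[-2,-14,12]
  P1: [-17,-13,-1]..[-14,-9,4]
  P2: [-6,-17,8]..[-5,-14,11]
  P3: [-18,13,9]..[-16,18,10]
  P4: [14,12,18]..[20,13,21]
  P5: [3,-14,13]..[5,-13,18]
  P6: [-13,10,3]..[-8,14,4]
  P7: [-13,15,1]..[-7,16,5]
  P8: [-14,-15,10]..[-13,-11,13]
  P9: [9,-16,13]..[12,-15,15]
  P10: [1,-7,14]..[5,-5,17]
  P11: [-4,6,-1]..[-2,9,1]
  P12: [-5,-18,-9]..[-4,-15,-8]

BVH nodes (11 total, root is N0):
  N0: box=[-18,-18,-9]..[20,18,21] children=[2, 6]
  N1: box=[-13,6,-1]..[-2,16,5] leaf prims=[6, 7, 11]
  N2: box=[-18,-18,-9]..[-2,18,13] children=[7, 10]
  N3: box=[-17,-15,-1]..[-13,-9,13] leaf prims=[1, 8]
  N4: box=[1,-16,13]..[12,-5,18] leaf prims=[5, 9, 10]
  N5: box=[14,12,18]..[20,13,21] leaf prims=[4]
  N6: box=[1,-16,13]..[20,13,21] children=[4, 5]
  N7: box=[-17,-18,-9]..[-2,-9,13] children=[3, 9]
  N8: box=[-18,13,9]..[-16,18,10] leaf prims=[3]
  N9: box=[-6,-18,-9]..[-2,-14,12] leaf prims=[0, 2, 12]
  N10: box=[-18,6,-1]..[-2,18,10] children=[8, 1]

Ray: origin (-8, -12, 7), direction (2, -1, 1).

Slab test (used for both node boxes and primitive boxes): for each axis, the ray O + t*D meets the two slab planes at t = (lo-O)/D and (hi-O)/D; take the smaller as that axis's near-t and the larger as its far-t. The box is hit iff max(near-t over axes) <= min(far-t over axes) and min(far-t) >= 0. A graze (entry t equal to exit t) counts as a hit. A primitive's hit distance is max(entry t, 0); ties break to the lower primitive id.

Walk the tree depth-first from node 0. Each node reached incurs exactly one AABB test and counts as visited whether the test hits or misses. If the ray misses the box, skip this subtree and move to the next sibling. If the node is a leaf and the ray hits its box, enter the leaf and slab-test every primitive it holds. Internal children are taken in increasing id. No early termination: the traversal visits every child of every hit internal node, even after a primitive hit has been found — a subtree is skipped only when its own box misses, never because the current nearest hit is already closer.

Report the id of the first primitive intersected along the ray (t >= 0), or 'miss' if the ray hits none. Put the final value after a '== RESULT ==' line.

Walk:
N0 x:[-5,14] y:[-30,6] z:[-16,14] -> hit [-5,6], descend [2, 6]
  N2 x:[-5,3] y:[-30,6] z:[-16,6] -> hit [-5,3], descend [7, 10]
    N7 x:[-9/2,3] y:[-3,6] z:[-16,6] -> hit [-3,3], descend [3, 9]
      N3 x:[-9/2,-5/2] y:[-3,3] z:[-8,6] -> miss, prune
      N9 x:[1,3] y:[2,6] z:[-16,5] -> hit [2,3] leaf, test {P0@t=2, P2(miss), P12(miss)}
    N10 x:[-5,3] y:[-30,-18] z:[-8,3] -> miss, prune
  N6 x:[9/2,14] y:[-25,4] z:[6,14] -> miss, prune

7 AABB tests over nodes [0, 2, 7, 3, 9, 10, 6]; 1 leaf entered; closest P0.

== RESULT ==
0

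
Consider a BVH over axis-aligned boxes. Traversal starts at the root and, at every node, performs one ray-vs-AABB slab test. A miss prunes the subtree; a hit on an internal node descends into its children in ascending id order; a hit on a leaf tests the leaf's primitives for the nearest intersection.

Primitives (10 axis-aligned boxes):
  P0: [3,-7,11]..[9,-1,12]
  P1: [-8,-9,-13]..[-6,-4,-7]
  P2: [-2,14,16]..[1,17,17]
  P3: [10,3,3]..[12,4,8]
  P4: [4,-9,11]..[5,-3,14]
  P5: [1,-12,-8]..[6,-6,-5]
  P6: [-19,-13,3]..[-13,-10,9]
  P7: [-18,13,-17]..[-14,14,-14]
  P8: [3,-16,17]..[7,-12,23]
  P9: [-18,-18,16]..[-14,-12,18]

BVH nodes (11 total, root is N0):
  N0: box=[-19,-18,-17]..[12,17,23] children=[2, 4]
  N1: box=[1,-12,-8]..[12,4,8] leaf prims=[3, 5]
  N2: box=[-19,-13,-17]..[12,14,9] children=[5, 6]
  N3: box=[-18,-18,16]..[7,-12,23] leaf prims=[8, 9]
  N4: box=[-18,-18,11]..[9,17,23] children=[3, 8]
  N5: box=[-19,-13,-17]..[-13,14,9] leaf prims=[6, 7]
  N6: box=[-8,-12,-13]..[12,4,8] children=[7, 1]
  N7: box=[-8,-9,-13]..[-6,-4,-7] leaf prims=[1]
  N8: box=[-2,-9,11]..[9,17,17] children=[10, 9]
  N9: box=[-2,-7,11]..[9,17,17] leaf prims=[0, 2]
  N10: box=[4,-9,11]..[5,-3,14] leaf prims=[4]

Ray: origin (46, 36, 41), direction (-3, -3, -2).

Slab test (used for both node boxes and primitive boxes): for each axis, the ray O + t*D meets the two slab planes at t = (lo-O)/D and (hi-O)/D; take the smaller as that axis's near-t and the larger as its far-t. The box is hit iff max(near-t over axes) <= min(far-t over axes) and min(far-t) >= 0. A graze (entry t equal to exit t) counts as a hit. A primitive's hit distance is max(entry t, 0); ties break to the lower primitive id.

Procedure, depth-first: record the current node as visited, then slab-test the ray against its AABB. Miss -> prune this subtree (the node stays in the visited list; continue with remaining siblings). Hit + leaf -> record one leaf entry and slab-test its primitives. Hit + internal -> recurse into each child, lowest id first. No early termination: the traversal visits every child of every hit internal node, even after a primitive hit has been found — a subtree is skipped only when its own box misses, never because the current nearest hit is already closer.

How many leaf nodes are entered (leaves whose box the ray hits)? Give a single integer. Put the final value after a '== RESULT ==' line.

Walk:
N0 x:[34/3,65/3] y:[19/3,18] z:[9,29] -> hit [34/3,18], descend [2, 4]
  N2 x:[34/3,65/3] y:[22/3,49/3] z:[16,29] -> hit [16,49/3], descend [5, 6]
    N5 x:[59/3,65/3] y:[22/3,49/3] z:[16,29] -> miss, prune
    N6 x:[34/3,18] y:[32/3,16] z:[33/2,27] -> miss, prune
  N4 x:[37/3,64/3] y:[19/3,18] z:[9,15] -> hit [37/3,15], descend [3, 8]
    N3 x:[13,64/3] y:[16,18] z:[9,25/2] -> miss, prune
    N8 x:[37/3,16] y:[19/3,15] z:[12,15] -> hit [37/3,15], descend [9, 10]
      N9 x:[37/3,16] y:[19/3,43/3] z:[12,15] -> hit [37/3,43/3] leaf, test {P0(miss), P2(miss)}
      N10 x:[41/3,14] y:[13,15] z:[27/2,15] -> hit [41/3,14] leaf, test {P4@t=41/3}

Visited [0, 2, 5, 6, 4, 3, 8, 9, 10]. Tests: 9 box, 2 leaf. Nearest: P4.

== RESULT ==
2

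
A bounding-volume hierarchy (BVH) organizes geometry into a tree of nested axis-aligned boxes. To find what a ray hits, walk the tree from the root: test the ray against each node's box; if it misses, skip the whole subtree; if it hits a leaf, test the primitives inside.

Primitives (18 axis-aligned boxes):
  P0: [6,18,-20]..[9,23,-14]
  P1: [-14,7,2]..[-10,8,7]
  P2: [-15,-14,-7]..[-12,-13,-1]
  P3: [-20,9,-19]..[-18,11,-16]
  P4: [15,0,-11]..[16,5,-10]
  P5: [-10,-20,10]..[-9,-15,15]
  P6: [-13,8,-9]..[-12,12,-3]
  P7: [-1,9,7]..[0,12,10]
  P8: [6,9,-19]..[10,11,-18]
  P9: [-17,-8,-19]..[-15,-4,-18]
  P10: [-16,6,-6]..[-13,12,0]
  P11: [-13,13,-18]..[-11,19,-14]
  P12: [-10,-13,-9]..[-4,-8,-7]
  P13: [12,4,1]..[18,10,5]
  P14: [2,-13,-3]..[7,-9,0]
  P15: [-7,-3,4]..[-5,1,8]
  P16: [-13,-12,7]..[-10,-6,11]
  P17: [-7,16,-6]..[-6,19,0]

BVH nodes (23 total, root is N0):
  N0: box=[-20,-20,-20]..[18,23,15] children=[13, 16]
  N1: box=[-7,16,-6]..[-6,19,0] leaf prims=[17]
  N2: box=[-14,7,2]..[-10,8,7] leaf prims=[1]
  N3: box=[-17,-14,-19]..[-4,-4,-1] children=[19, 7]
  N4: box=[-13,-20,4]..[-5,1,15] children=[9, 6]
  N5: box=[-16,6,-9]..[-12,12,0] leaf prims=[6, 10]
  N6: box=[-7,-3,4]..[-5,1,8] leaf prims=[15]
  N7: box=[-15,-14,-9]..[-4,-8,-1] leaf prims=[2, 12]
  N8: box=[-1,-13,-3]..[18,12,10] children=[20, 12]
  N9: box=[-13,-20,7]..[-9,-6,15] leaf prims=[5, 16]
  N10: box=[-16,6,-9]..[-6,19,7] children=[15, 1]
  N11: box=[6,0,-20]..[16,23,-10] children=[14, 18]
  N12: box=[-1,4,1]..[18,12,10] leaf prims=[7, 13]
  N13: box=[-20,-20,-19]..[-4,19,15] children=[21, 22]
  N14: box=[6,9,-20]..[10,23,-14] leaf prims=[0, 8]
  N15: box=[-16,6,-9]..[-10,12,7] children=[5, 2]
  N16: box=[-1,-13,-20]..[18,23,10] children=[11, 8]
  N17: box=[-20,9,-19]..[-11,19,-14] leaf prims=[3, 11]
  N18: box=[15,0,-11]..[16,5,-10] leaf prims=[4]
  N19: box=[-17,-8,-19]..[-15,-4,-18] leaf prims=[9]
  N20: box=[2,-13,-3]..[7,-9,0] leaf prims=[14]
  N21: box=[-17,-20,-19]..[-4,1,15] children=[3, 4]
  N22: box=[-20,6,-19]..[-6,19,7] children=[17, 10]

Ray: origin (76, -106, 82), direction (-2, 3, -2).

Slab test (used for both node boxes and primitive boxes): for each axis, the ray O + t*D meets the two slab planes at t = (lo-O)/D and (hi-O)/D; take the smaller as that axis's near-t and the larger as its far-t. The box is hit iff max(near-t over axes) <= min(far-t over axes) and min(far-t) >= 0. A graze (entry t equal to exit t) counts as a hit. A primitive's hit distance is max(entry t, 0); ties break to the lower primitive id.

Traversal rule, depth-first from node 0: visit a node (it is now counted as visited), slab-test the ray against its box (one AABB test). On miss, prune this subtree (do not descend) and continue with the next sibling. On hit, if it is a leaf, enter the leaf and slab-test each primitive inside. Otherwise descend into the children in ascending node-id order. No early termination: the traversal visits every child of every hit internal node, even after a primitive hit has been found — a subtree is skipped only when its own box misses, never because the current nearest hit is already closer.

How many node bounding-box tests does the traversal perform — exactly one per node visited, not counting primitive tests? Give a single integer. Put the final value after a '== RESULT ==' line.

Walk:
N0 x:[29,48] y:[86/3,43] z:[67/2,51] -> hit [67/2,43], descend [13, 16]
  N13 x:[40,48] y:[86/3,125/3] z:[67/2,101/2] -> hit [40,125/3], descend [21, 22]
    N21 x:[40,93/2] y:[86/3,107/3] z:[67/2,101/2] -> miss, prune
    N22 x:[41,48] y:[112/3,125/3] z:[75/2,101/2] -> hit [41,125/3], descend [10, 17]
      N10 x:[41,46] y:[112/3,125/3] z:[75/2,91/2] -> hit [41,125/3], descend [1, 15]
        N1 x:[41,83/2] y:[122/3,125/3] z:[41,44] -> hit [41,83/2] leaf, test {P17@t=41}
        N15 x:[43,46] y:[112/3,118/3] z:[75/2,91/2] -> miss, prune
      N17 x:[87/2,48] y:[115/3,125/3] z:[48,101/2] -> miss, prune
  N16 x:[29,77/2] y:[31,43] z:[36,51] -> hit [36,77/2], descend [8, 11]
    N8 x:[29,77/2] y:[31,118/3] z:[36,85/2] -> hit [36,77/2], descend [12, 20]
      N12 x:[29,77/2] y:[110/3,118/3] z:[36,81/2] -> hit [110/3,77/2] leaf, test {P7(miss), P13(miss)}
      N20 x:[69/2,37] y:[31,97/3] z:[41,85/2] -> miss, prune
    N11 x:[30,35] y:[106/3,43] z:[46,51] -> miss, prune

order=[0, 13, 21, 22, 10, 1, 15, 17, 16, 8, 12, 20, 11]  |boxes|=13  |leaves|=2  hit=P17

== RESULT ==
13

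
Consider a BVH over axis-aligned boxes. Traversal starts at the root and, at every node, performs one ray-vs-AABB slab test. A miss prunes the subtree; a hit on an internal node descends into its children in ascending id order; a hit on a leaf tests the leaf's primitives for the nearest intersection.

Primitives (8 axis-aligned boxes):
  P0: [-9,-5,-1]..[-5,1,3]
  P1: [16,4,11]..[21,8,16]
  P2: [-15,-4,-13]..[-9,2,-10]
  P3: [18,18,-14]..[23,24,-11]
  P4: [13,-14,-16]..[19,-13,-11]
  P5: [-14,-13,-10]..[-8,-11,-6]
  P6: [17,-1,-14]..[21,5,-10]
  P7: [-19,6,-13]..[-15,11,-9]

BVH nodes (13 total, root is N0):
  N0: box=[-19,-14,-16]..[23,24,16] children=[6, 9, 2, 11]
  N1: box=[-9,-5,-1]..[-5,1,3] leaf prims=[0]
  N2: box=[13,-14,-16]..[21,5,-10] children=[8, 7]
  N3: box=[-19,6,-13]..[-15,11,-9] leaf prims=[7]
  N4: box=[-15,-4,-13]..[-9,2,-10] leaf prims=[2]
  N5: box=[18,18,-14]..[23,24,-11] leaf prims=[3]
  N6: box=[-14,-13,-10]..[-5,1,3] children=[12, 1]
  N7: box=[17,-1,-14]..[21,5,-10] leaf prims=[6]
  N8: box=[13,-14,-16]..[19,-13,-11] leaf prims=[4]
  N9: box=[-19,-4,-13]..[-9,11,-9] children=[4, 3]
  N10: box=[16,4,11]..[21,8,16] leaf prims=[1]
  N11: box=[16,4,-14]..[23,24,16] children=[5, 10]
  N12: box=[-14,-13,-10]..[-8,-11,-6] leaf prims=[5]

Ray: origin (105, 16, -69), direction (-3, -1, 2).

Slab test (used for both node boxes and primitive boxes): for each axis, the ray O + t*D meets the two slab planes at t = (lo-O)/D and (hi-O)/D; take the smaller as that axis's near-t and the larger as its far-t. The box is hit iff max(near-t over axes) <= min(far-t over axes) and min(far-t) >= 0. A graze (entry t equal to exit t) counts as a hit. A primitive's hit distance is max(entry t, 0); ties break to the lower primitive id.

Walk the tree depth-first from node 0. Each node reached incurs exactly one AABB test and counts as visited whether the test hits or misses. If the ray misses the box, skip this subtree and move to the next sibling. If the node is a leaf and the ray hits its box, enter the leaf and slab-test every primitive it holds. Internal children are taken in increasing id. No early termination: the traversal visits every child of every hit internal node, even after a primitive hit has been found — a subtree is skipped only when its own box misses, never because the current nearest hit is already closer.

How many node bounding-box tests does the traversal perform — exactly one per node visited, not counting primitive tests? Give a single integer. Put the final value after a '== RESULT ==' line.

Traverse from the root:
N0 x:[82/3,124/3] y:[-8,30] z:[53/2,85/2] -> hit [82/3,30], descend [2, 6, 9, 11]
  N2 x:[28,92/3] y:[11,30] z:[53/2,59/2] -> hit [28,59/2], descend [7, 8]
    N7 x:[28,88/3] y:[11,17] z:[55/2,59/2] -> miss, prune
    N8 x:[86/3,92/3] y:[29,30] z:[53/2,29] -> hit [29,29] leaf, test {P4@t=29}
  N6 x:[110/3,119/3] y:[15,29] z:[59/2,36] -> miss, prune
  N9 x:[38,124/3] y:[5,20] z:[28,30] -> miss, prune
  N11 x:[82/3,89/3] y:[-8,12] z:[55/2,85/2] -> miss, prune

7 AABB tests over nodes [0, 2, 7, 8, 6, 9, 11]; 1 leaf entered; closest P4.

== RESULT ==
7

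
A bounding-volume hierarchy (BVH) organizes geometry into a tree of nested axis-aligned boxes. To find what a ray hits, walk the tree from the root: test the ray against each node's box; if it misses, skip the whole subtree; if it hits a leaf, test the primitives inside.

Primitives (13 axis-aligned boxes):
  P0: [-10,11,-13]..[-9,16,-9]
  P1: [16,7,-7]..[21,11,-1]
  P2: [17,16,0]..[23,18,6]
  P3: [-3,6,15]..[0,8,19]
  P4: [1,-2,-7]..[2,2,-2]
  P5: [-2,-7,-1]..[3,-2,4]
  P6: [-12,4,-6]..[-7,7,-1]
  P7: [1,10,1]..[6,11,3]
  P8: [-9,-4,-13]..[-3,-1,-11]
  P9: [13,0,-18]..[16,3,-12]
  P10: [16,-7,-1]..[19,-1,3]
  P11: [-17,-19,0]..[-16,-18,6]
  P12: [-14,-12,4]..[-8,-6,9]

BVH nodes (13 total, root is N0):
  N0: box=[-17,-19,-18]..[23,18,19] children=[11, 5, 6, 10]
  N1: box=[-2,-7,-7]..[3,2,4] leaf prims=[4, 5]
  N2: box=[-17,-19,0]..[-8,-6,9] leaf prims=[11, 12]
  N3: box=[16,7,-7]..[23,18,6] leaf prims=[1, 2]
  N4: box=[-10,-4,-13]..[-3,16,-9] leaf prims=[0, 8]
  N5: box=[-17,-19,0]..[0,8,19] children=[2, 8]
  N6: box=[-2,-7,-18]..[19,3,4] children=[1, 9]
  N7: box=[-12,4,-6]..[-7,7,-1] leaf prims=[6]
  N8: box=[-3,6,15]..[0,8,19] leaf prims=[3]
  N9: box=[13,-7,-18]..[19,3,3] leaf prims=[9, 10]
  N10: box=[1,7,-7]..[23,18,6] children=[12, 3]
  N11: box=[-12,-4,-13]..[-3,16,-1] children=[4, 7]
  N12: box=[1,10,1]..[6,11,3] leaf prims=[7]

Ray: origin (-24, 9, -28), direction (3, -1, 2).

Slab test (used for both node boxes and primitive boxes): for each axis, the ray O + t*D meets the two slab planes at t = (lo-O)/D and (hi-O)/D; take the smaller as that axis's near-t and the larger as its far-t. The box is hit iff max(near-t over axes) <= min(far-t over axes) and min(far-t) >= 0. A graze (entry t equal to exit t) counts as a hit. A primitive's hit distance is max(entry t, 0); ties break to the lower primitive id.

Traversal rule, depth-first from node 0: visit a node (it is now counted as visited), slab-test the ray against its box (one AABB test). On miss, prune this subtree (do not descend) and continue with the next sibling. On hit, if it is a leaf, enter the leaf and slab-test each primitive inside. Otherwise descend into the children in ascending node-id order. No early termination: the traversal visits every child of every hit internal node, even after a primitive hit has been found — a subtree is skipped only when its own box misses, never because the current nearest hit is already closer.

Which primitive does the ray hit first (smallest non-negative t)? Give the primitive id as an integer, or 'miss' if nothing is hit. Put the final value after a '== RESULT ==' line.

Traverse from the root:
N0 x:[7/3,47/3] y:[-9,28] z:[5,47/2] -> hit [5,47/3], descend [5, 6, 10, 11]
  N5 x:[7/3,8] y:[1,28] z:[14,47/2] -> miss, prune
  N6 x:[22/3,43/3] y:[6,16] z:[5,16] -> hit [22/3,43/3], descend [1, 9]
    N1 x:[22/3,9] y:[7,16] z:[21/2,16] -> miss, prune
    N9 x:[37/3,43/3] y:[6,16] z:[5,31/2] -> hit [37/3,43/3] leaf, test {P9(miss), P10@t=27/2}
  N10 x:[25/3,47/3] y:[-9,2] z:[21/2,17] -> miss, prune
  N11 x:[4,7] y:[-7,13] z:[15/2,27/2] -> miss, prune

7 AABB tests over nodes [0, 5, 6, 1, 9, 10, 11]; 1 leaf entered; closest P10.

== RESULT ==
10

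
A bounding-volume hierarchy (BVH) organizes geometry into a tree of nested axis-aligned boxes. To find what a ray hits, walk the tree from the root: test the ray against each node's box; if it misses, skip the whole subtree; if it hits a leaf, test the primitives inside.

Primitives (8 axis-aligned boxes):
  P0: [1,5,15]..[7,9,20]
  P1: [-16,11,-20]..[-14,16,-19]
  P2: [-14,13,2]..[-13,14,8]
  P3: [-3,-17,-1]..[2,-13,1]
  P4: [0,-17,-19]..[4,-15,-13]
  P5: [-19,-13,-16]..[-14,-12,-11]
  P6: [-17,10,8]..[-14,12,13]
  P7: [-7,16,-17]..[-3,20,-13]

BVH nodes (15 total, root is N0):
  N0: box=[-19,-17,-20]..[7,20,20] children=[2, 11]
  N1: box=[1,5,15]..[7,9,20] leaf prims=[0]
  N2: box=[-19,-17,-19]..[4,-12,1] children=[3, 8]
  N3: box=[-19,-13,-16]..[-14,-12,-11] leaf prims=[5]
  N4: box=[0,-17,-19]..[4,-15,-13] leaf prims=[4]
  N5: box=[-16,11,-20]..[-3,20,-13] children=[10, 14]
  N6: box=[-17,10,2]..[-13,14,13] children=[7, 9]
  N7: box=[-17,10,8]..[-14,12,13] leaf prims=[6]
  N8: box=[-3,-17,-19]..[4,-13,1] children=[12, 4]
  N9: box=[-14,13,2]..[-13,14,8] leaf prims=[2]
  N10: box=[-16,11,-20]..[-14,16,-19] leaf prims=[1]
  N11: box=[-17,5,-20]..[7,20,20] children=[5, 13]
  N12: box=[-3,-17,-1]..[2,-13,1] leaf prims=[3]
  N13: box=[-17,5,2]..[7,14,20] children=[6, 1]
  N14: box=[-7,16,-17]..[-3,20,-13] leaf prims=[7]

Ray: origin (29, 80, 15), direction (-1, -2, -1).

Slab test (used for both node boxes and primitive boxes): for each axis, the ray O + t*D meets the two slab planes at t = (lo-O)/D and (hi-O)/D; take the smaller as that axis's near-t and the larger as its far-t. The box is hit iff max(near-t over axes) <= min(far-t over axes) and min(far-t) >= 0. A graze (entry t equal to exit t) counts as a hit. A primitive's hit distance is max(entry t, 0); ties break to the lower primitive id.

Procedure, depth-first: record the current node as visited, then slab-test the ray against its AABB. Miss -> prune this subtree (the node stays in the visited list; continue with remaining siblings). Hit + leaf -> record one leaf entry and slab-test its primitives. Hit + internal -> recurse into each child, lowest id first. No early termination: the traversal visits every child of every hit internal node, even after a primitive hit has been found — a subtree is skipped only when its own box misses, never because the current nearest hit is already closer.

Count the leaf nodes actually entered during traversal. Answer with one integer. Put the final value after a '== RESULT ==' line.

Trace the traversal:
N0 x:[22,48] y:[30,97/2] z:[-5,35] -> hit [30,35], descend [2, 11]
  N2 x:[25,48] y:[46,97/2] z:[14,34] -> miss, prune
  N11 x:[22,46] y:[30,75/2] z:[-5,35] -> hit [30,35], descend [5, 13]
    N5 x:[32,45] y:[30,69/2] z:[28,35] -> hit [32,69/2], descend [10, 14]
      N10 x:[43,45] y:[32,69/2] z:[34,35] -> miss, prune
      N14 x:[32,36] y:[30,32] z:[28,32] -> hit [32,32] leaf, test {P7@t=32}
    N13 x:[22,46] y:[33,75/2] z:[-5,13] -> miss, prune

7 AABB tests over nodes [0, 2, 11, 5, 10, 14, 13]; 1 leaf entered; closest P7.

== RESULT ==
1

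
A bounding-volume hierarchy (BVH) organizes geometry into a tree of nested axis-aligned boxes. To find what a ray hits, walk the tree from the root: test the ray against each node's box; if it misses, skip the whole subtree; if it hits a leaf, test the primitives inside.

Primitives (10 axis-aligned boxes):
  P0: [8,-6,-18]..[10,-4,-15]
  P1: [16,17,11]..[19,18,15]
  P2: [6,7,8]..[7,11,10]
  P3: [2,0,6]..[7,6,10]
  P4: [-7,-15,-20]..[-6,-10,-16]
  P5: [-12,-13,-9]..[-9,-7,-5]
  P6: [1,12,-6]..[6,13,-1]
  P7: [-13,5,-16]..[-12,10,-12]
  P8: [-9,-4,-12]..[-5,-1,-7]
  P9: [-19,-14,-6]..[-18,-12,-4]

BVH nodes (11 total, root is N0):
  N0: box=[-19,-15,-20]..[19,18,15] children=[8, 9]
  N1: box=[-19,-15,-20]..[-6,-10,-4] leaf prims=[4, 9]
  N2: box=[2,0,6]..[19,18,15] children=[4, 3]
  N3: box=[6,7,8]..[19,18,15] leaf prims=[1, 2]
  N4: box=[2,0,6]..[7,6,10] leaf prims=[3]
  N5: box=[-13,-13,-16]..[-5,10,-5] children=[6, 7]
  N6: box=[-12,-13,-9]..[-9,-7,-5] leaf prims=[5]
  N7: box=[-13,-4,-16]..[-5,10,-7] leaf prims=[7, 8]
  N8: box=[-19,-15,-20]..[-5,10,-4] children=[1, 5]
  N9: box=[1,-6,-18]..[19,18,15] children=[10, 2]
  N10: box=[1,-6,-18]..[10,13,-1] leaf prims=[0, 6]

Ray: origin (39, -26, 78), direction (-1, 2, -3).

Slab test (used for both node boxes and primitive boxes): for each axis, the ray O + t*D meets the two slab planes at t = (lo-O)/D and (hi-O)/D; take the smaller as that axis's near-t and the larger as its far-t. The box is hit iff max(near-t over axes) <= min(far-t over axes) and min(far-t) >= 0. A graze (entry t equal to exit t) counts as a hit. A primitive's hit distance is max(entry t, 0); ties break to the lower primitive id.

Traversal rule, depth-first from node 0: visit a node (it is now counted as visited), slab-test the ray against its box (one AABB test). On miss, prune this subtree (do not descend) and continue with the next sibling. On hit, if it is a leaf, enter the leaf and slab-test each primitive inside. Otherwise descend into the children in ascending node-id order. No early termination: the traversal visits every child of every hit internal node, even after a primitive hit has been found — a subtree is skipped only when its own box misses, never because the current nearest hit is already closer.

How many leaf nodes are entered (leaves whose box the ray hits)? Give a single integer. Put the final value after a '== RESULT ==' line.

Traverse from the root:
N0 x:[20,58] y:[11/2,22] z:[21,98/3] -> hit [21,22], descend [8, 9]
  N8 x:[44,58] y:[11/2,18] z:[82/3,98/3] -> miss, prune
  N9 x:[20,38] y:[10,22] z:[21,32] -> hit [21,22], descend [2, 10]
    N2 x:[20,37] y:[13,22] z:[21,24] -> hit [21,22], descend [3, 4]
      N3 x:[20,33] y:[33/2,22] z:[21,70/3] -> hit [21,22] leaf, test {P1@t=43/2, P2(miss)}
      N4 x:[32,37] y:[13,16] z:[68/3,24] -> miss, prune
    N10 x:[29,38] y:[10,39/2] z:[79/3,32] -> miss, prune

7 AABB tests over nodes [0, 8, 9, 2, 3, 4, 10]; 1 leaf entered; closest P1.

== RESULT ==
1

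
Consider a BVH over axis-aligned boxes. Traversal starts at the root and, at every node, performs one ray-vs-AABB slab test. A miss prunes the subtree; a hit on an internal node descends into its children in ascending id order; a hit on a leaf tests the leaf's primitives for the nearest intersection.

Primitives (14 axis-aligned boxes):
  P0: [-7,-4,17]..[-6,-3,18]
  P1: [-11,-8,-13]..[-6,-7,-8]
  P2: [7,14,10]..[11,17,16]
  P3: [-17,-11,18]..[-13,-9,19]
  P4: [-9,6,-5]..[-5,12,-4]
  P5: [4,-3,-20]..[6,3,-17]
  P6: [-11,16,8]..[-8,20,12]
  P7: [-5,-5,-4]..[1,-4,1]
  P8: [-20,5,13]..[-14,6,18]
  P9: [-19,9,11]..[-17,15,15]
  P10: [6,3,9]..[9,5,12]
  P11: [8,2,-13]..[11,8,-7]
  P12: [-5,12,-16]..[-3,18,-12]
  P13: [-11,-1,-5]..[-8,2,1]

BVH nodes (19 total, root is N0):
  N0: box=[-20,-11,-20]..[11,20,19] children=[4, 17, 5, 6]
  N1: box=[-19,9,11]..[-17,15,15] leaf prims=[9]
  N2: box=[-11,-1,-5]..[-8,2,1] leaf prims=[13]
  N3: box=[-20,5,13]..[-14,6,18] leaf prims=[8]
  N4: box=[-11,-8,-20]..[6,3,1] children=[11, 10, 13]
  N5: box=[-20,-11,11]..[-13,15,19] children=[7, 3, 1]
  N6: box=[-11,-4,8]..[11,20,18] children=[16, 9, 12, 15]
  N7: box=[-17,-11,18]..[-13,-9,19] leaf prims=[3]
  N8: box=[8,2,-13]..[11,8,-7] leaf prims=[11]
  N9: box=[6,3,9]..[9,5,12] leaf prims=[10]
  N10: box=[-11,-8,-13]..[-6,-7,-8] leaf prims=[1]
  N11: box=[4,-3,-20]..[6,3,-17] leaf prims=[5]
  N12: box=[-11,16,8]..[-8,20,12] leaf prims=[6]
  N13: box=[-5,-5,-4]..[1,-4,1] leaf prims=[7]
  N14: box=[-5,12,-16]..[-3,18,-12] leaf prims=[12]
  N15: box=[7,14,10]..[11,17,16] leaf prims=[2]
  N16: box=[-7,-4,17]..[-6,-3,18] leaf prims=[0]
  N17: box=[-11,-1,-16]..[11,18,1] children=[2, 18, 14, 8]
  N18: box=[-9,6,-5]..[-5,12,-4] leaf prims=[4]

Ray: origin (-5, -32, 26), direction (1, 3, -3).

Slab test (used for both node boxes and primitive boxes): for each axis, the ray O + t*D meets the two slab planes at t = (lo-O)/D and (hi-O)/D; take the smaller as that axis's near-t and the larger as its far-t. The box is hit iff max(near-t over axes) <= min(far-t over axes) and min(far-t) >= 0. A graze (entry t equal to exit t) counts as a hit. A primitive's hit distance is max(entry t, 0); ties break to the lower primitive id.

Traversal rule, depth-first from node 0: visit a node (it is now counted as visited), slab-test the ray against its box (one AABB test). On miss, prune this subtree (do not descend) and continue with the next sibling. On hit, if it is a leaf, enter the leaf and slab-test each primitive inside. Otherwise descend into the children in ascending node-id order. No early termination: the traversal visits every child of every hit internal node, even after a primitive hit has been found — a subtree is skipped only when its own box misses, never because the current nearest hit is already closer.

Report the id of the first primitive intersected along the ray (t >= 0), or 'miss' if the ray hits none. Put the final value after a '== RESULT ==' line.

Trace the traversal:
N0 x:[-15,16] y:[7,52/3] z:[7/3,46/3] -> hit [7,46/3], descend [4, 5, 6, 17]
  N4 x:[-6,11] y:[8,35/3] z:[25/3,46/3] -> hit [25/3,11], descend [10, 11, 13]
    N10 x:[-6,-1] y:[8,25/3] z:[34/3,13] -> miss, prune
    N11 x:[9,11] y:[29/3,35/3] z:[43/3,46/3] -> miss, prune
    N13 x:[0,6] y:[9,28/3] z:[25/3,10] -> miss, prune
  N5 x:[-15,-8] y:[7,47/3] z:[7/3,5] -> miss, prune
  N6 x:[-6,16] y:[28/3,52/3] z:[8/3,6] -> miss, prune
  N17 x:[-6,16] y:[31/3,50/3] z:[25/3,14] -> hit [31/3,14], descend [2, 8, 14, 18]
    N2 x:[-6,-3] y:[31/3,34/3] z:[25/3,31/3] -> miss, prune
    N8 x:[13,16] y:[34/3,40/3] z:[11,13] -> hit [13,13] leaf, test {P11@t=13}
    N14 x:[0,2] y:[44/3,50/3] z:[38/3,14] -> miss, prune
    N18 x:[-4,0] y:[38/3,44/3] z:[10,31/3] -> miss, prune

order=[0, 4, 10, 11, 13, 5, 6, 17, 2, 8, 14, 18]  |boxes|=12  |leaves|=1  hit=P11

== RESULT ==
11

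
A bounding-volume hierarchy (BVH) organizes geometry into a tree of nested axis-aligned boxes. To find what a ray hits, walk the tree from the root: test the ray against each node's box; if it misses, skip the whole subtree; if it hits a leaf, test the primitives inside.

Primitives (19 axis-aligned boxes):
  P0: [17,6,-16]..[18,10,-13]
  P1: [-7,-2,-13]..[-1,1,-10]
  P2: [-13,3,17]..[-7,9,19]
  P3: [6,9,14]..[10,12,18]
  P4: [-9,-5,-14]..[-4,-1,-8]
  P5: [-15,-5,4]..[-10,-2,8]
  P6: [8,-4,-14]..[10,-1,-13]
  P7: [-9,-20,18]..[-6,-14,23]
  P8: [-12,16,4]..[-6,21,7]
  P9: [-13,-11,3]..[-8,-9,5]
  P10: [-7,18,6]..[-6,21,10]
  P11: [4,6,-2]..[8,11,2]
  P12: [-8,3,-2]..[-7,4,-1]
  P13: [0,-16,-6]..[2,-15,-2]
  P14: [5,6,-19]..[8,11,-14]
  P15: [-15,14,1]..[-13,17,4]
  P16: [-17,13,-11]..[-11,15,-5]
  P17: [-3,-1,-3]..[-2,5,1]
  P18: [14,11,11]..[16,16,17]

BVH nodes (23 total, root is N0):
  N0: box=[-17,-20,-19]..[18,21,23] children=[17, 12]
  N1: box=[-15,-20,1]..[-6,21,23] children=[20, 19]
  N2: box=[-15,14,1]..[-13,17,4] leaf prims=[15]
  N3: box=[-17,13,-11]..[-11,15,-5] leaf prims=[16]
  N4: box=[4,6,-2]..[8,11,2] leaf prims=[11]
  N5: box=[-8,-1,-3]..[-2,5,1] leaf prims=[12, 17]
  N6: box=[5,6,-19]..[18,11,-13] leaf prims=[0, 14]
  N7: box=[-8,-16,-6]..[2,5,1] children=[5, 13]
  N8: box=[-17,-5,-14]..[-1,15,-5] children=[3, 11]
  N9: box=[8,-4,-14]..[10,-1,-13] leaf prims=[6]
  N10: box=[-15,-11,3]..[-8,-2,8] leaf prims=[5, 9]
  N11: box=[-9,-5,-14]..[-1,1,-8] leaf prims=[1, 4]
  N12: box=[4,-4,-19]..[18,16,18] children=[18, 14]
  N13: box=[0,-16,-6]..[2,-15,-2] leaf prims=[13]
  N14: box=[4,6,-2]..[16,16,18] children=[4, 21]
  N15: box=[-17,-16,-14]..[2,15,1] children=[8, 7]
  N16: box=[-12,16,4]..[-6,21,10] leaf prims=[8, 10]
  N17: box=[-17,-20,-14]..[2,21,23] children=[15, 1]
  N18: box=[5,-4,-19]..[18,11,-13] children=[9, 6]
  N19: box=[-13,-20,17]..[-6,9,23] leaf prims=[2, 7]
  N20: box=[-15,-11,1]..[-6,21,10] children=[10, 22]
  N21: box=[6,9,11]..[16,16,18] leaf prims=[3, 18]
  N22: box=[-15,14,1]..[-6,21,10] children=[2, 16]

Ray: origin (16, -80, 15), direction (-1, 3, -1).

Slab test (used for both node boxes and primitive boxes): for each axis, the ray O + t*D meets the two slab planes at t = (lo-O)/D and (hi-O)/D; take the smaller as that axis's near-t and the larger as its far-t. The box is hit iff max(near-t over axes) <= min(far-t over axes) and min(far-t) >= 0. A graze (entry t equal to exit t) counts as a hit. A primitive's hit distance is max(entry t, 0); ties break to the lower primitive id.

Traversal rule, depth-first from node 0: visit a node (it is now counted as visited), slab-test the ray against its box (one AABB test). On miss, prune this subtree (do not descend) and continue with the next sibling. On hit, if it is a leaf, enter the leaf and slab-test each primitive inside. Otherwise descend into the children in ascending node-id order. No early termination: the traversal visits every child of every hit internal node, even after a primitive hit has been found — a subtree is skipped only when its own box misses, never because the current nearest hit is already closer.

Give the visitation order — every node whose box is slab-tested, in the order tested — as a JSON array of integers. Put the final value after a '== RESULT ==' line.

Trace the traversal:
N0 x:[-2,33] y:[20,101/3] z:[-8,34] -> hit [20,33], descend [12, 17]
  N12 x:[-2,12] y:[76/3,32] z:[-3,34] -> miss, prune
  N17 x:[14,33] y:[20,101/3] z:[-8,29] -> hit [20,29], descend [1, 15]
    N1 x:[22,31] y:[20,101/3] z:[-8,14] -> miss, prune
    N15 x:[14,33] y:[64/3,95/3] z:[14,29] -> hit [64/3,29], descend [7, 8]
      N7 x:[14,24] y:[64/3,85/3] z:[14,21] -> miss, prune
      N8 x:[17,33] y:[25,95/3] z:[20,29] -> hit [25,29], descend [3, 11]
        N3 x:[27,33] y:[31,95/3] z:[20,26] -> miss, prune
        N11 x:[17,25] y:[25,27] z:[23,29] -> hit [25,25] leaf, test {P1(miss), P4@t=25}

9 AABB tests over nodes [0, 12, 17, 1, 15, 7, 8, 3, 11]; 1 leaf entered; closest P4.

== RESULT ==
[0, 12, 17, 1, 15, 7, 8, 3, 11]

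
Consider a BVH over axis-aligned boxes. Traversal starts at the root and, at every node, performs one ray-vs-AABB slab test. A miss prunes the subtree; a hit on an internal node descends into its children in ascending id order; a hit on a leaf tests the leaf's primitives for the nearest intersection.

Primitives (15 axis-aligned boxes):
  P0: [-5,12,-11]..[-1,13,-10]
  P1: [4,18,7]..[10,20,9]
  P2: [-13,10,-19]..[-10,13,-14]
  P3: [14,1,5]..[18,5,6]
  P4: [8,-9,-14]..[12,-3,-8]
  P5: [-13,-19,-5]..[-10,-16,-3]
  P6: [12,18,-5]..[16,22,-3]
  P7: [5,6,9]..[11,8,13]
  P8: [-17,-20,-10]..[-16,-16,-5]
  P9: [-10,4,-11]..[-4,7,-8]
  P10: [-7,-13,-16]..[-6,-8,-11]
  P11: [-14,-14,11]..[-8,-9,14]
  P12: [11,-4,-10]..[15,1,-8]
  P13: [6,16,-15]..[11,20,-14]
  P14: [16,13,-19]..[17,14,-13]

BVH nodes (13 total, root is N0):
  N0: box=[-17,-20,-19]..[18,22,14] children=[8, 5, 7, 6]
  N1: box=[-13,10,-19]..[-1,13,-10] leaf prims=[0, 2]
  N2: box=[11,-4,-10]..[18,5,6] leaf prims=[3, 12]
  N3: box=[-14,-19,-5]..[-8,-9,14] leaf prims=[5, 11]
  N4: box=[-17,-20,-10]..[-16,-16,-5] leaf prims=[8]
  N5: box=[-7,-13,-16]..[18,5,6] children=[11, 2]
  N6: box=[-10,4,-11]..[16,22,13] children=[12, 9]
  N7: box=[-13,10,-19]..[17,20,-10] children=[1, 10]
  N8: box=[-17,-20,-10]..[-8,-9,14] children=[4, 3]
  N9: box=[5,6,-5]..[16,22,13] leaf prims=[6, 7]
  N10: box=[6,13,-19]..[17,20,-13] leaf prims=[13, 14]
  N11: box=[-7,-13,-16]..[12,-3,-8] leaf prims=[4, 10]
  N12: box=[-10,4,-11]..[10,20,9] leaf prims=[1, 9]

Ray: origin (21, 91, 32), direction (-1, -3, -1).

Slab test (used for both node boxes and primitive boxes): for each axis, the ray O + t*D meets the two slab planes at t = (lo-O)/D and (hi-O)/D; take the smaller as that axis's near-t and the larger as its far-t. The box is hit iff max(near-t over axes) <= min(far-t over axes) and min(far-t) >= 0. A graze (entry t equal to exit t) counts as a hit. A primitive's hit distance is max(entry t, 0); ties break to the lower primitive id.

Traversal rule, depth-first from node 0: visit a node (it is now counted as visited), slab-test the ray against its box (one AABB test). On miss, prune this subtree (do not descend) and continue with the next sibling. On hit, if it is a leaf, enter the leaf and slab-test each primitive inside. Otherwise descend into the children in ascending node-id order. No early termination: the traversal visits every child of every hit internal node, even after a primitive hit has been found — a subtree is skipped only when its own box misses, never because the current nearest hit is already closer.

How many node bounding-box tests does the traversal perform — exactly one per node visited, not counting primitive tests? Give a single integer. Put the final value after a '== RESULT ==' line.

Trace the traversal:
N0 x:[3,38] y:[23,37] z:[18,51] -> hit [23,37], descend [5, 6, 7, 8]
  N5 x:[3,28] y:[86/3,104/3] z:[26,48] -> miss, prune
  N6 x:[5,31] y:[23,29] z:[19,43] -> hit [23,29], descend [9, 12]
    N9 x:[5,16] y:[23,85/3] z:[19,37] -> miss, prune
    N12 x:[11,31] y:[71/3,29] z:[23,43] -> hit [71/3,29] leaf, test {P1(miss), P9(miss)}
  N7 x:[4,34] y:[71/3,27] z:[42,51] -> miss, prune
  N8 x:[29,38] y:[100/3,37] z:[18,42] -> hit [100/3,37], descend [3, 4]
    N3 x:[29,35] y:[100/3,110/3] z:[18,37] -> hit [100/3,35] leaf, test {P5(miss), P11(miss)}
    N4 x:[37,38] y:[107/3,37] z:[37,42] -> hit [37,37] leaf, test {P8@t=37}

Visited [0, 5, 6, 9, 12, 7, 8, 3, 4]. Tests: 9 box, 3 leaf. Nearest: P8.

== RESULT ==
9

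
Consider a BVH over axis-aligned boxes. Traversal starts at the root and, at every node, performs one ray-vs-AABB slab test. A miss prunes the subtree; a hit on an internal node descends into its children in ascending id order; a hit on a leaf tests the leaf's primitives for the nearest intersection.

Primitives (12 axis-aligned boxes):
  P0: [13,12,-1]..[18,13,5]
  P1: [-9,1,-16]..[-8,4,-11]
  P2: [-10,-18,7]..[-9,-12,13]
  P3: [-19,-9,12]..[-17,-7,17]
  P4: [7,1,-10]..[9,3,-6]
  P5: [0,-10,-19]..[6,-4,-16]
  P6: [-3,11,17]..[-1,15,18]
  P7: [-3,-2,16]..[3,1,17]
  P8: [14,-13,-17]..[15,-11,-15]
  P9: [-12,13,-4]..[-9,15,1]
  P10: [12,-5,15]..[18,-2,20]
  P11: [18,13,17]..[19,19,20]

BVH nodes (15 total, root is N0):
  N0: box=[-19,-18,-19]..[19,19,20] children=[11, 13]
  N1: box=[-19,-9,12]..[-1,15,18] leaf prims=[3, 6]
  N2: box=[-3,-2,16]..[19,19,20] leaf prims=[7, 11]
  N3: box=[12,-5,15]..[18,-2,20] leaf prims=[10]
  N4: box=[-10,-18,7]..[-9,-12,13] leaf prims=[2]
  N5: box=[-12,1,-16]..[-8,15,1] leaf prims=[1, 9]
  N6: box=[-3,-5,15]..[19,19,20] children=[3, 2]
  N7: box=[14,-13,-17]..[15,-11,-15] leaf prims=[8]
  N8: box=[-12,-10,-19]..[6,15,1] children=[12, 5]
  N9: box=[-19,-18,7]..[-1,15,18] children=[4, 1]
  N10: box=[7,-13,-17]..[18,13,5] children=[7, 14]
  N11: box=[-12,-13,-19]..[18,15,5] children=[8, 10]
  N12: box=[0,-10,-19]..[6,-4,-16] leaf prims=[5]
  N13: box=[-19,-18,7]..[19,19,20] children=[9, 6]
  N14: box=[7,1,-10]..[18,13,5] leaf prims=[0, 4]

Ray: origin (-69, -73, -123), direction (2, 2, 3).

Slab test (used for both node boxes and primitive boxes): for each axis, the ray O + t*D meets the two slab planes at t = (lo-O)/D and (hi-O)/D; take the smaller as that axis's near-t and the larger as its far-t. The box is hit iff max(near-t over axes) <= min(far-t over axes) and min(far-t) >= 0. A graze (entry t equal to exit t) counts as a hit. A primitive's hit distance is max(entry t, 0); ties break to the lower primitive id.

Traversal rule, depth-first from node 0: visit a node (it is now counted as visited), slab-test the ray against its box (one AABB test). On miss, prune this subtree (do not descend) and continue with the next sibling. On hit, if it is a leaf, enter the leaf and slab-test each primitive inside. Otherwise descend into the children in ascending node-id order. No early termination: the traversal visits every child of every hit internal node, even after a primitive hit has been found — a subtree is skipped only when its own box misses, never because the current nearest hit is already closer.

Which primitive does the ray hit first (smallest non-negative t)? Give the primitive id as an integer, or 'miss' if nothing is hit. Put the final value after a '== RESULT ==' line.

Traverse from the root:
N0 x:[25,44] y:[55/2,46] z:[104/3,143/3] -> hit [104/3,44], descend [11, 13]
  N11 x:[57/2,87/2] y:[30,44] z:[104/3,128/3] -> hit [104/3,128/3], descend [8, 10]
    N8 x:[57/2,75/2] y:[63/2,44] z:[104/3,124/3] -> hit [104/3,75/2], descend [5, 12]
      N5 x:[57/2,61/2] y:[37,44] z:[107/3,124/3] -> miss, prune
      N12 x:[69/2,75/2] y:[63/2,69/2] z:[104/3,107/3] -> miss, prune
    N10 x:[38,87/2] y:[30,43] z:[106/3,128/3] -> hit [38,128/3], descend [7, 14]
      N7 x:[83/2,42] y:[30,31] z:[106/3,36] -> miss, prune
      N14 x:[38,87/2] y:[37,43] z:[113/3,128/3] -> hit [38,128/3] leaf, test {P0@t=85/2, P4@t=38}
  N13 x:[25,44] y:[55/2,46] z:[130/3,143/3] -> hit [130/3,44], descend [6, 9]
    N6 x:[33,44] y:[34,46] z:[46,143/3] -> miss, prune
    N9 x:[25,34] y:[55/2,44] z:[130/3,47] -> miss, prune

order=[0, 11, 8, 5, 12, 10, 7, 14, 13, 6, 9]  |boxes|=11  |leaves|=1  hit=P4

== RESULT ==
4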